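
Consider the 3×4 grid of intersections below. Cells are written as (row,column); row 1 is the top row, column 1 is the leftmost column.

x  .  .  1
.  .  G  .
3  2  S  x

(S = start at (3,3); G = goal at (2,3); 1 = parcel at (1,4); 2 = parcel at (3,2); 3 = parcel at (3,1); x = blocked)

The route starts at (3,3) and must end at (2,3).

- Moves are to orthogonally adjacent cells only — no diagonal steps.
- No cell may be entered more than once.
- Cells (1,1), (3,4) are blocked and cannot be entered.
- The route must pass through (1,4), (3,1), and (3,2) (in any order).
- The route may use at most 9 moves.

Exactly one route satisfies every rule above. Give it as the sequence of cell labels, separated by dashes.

Any route must reach (1,4), (3,1), and (3,2) and still end at (2,3) within 9 moves, so the order of the required stops is forced.
Route from (3,3): left 2 to (3,1), up 1 to (2,1), right 1 to (2,2), up 1 to (1,2), right 2 to (1,4), down 1 to (2,4), left 1 to (2,3) — 9 moves in all.
Check: all required cells visited; 9 ≤ 9 moves.

(3,3) - (3,2) - (3,1) - (2,1) - (2,2) - (1,2) - (1,3) - (1,4) - (2,4) - (2,3)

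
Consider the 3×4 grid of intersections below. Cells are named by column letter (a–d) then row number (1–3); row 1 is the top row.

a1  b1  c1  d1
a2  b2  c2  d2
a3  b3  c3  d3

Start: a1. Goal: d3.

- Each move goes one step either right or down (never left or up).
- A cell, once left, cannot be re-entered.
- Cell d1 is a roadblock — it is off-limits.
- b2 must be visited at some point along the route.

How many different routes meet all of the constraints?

6

A right/down-only route from a1 to d3 makes exactly 2 down-moves and 3 right-moves in some order.
With no other constraints that would be C(5,2) = 10 routes.
Split at b2 and multiply the segment counts (each segment already excludes blocked cells): a1→b2: 2; b2→d3: 3; product = 6.
That gives 6 routes.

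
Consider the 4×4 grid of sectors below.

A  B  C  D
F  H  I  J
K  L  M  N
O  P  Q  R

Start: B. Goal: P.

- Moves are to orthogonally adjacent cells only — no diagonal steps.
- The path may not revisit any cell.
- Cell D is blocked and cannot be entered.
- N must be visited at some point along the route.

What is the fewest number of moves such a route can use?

Any route passes through N somewhere between B and P. Summing Manhattan distances along the two legs (B → N → P) gives a lower bound of 4 + 3 = 7 moves.
A route of 7 moves achieves this: B → H → L → M → N → R → Q → P.
Since 7 matches the lower bound, it is optimal.

7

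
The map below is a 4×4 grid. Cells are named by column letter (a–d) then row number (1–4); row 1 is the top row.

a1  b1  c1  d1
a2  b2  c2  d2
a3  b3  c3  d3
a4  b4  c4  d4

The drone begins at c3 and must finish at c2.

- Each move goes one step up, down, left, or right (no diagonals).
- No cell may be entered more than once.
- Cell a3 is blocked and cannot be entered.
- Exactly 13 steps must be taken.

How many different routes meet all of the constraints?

Need simple routes of exactly 13 moves from c3 to c2 (Manhattan distance 1, so 6 moves are spent on a detour and 6 undoing it).
Enumerating: c3 b3 b4 c4 d4 d3 d2 d1 c1 b1 a1 a2 b2 c2 | c3 d3 d4 c4 b4 b3 b2 a2 a1 b1 c1 d1 d2 c2.
That gives 2 routes.

2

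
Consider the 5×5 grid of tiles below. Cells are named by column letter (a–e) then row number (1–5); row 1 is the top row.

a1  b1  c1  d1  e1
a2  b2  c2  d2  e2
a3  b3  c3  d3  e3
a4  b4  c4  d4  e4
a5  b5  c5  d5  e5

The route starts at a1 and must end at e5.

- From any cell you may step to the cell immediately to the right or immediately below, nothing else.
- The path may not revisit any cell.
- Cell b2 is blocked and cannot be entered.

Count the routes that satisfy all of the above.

A right/down-only route from a1 to e5 makes exactly 4 down-moves and 4 right-moves in some order.
With no other constraints that would be C(8,4) = 70 routes.
Subtract routes through each blocked cell (inclusion–exclusion for overlaps): − through b2: 40 → 30.
That gives 30 routes.

30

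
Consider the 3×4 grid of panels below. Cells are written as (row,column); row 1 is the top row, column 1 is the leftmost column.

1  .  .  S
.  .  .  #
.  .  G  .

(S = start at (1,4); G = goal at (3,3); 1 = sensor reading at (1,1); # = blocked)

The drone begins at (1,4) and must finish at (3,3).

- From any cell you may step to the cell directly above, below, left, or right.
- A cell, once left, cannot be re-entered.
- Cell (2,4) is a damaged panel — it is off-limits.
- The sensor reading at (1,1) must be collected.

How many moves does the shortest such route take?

7

Any route passes through (1,1) somewhere between (1,4) and (3,3). Summing Manhattan distances along the two legs ((1,4) → (1,1) → (3,3)) gives a lower bound of 3 + 4 = 7 moves.
A route of 7 moves achieves this: (1,4) → (1,3) → (1,2) → (1,1) → (2,1) → (3,1) → (3,2) → (3,3).
Since 7 matches the lower bound, it is optimal.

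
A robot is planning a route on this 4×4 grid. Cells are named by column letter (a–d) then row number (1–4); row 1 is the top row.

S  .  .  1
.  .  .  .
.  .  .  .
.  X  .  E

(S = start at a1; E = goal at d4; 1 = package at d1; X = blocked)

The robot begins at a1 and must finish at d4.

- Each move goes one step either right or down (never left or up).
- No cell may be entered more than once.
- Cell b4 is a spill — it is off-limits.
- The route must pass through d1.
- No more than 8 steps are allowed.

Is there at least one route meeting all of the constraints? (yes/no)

One route that works: a1 → b1 → c1 → d1 → d2 → d3 → d4.

yes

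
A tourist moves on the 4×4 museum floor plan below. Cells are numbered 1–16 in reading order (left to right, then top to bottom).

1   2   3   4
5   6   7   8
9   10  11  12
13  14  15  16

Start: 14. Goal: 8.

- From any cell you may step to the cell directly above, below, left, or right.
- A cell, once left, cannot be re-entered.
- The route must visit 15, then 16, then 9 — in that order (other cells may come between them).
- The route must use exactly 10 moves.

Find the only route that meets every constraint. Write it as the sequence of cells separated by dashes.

The waypoints must appear in the order 15, 16, 9, with no cell reused.
Route from 14: 2× right (reaching 16), up to 12, 3× left (reaching 9), up to 5, 3× right (reaching 8) — 10 moves in all.
Check: order respected (15 at step 1, 16 at step 2, 9 at step 6); 10 moves as required.

14 - 15 - 16 - 12 - 11 - 10 - 9 - 5 - 6 - 7 - 8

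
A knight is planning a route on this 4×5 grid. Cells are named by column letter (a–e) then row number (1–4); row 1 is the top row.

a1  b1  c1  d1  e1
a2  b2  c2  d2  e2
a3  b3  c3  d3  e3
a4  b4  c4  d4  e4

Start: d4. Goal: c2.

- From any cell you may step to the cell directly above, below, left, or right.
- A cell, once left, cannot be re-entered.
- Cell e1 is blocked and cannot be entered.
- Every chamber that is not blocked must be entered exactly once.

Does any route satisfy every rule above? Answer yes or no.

no

Colour the cells like a checkerboard: each orthogonal step flips colour, so a Hamiltonian route alternates colours. Here there are 9 cells of one colour and 10 of the other, with start on the opposite colour to the goal — the counts and endpoints can't be arranged into an alternating sequence of length 19, so no Hamiltonian route exists.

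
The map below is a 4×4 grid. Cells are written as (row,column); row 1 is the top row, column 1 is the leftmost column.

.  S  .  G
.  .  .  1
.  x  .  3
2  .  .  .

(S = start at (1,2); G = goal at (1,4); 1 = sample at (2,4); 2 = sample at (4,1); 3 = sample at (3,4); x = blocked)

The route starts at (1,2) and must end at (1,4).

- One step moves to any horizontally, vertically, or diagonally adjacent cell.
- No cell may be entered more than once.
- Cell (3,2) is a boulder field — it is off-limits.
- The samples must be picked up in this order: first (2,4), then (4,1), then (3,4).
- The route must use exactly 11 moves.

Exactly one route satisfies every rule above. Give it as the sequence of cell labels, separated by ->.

The waypoints must appear in the order (2,4), (4,1), (3,4), with no cell reused.
Route from (1,2): right 1 to (1,3), down-right 1 to (2,4), down-left 1 to (3,3), up-left 1 to (2,2), down-left 1 to (3,1), down 1 to (4,1), right 2 to (4,3), up-right 1 to (3,4), up-left 1 to (2,3), up-right 1 to (1,4) — 11 moves in all.
Check: order respected (1 at step 2, 2 at step 6, 3 at step 9); 11 moves as required.

(1,2) -> (1,3) -> (2,4) -> (3,3) -> (2,2) -> (3,1) -> (4,1) -> (4,2) -> (4,3) -> (3,4) -> (2,3) -> (1,4)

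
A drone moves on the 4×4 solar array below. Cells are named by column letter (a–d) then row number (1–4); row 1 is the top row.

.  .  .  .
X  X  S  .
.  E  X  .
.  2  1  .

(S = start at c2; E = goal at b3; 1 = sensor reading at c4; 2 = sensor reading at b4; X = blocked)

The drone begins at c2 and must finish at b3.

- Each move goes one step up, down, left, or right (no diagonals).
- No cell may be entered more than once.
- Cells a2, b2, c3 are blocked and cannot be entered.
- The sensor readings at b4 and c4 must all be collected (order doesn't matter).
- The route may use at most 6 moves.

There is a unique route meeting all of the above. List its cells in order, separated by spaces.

c2 d2 d3 d4 c4 b4 b3

The 6-move cap with required stops at b4, c4 leaves no slack for detours.
Route from c2: right 1 to d2, down 2 to d4, left 2 to b4, up 1 to b3 — 6 moves in all.
Check: all required cells visited; 6 ≤ 6 moves.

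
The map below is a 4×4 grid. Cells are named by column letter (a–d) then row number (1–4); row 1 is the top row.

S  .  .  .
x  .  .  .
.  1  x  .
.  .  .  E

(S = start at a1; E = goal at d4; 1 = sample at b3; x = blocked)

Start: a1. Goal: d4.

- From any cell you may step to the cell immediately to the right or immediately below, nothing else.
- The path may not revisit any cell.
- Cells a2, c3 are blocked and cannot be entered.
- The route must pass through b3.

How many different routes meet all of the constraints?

A right/down-only route from a1 to d4 makes exactly 3 down-moves and 3 right-moves in some order.
With no other constraints that would be C(6,3) = 20 routes.
Split at b3 and multiply the segment counts (each segment already excludes blocked cells): a1→b3: 1; b3→d4: 1; product = 1.
That gives 1 route.

1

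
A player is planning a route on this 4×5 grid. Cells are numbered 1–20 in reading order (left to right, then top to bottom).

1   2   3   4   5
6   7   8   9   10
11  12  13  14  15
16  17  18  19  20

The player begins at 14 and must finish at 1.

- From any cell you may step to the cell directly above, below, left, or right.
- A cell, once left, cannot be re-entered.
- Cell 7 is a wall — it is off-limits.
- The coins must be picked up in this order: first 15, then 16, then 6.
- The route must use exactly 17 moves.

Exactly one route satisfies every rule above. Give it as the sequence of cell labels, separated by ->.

14 -> 9 -> 8 -> 3 -> 4 -> 5 -> 10 -> 15 -> 20 -> 19 -> 18 -> 13 -> 12 -> 17 -> 16 -> 11 -> 6 -> 1

The waypoints must appear in the order 15, 16, 6, with no cell reused.
Route from 14: up to 9, left to 8, up to 3, 2× right (reaching 5), 3× down (reaching 20), 2× left (reaching 18), up to 13, left to 12, down to 17, left to 16, 3× up (reaching 1) — 17 moves in all.
Check: order respected (15 at step 7, 16 at step 14, 6 at step 16); 17 moves as required.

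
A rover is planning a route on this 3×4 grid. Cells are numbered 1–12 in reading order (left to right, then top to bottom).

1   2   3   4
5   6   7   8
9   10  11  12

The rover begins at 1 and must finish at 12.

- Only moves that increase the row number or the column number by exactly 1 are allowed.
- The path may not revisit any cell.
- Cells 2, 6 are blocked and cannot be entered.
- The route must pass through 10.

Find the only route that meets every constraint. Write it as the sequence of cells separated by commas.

1, 5, 9, 10, 11, 12

Moves only go right or down, so the column and row indices never decrease.
Route from 1: down 2 to 9, right 3 to 12 — 5 moves in all.
Check: all required cells visited.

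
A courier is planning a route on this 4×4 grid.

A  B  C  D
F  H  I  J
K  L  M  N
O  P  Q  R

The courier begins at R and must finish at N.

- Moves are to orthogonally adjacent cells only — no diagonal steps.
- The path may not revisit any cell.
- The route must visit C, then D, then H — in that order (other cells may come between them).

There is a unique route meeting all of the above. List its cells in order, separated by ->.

R -> Q -> P -> O -> K -> F -> A -> B -> C -> D -> J -> I -> H -> L -> M -> N

The waypoints must appear in the order C, D, H, with no cell reused.
Route from R: left 3 to O, up 3 to A, right 3 to D, down 1 to J, left 2 to H, down 1 to L, right 2 to N — 15 moves in all.
Check: order respected (C at step 8, D at step 9, H at step 12).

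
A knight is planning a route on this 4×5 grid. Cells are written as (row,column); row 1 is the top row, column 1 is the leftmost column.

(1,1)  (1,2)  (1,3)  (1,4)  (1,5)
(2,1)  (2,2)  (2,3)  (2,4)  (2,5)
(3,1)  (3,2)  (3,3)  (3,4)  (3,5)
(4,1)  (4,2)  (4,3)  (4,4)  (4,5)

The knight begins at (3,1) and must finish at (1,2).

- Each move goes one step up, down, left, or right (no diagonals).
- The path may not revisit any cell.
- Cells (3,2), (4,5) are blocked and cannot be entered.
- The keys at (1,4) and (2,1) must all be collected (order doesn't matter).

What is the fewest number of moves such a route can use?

Any route passes through (1,4) and (2,1) in some order between (3,1) and (1,2). Summing Manhattan distances along each leg and taking the cheapest ordering ((3,1) → (2,1) → (1,4) → (1,2)) gives a lower bound of 1 + 4 + 2 = 7 moves.
A route of 7 moves achieves this: (3,1) → (2,1) → (2,2) → (2,3) → (2,4) → (1,4) → (1,3) → (1,2).
Since 7 matches the lower bound, it is optimal.

7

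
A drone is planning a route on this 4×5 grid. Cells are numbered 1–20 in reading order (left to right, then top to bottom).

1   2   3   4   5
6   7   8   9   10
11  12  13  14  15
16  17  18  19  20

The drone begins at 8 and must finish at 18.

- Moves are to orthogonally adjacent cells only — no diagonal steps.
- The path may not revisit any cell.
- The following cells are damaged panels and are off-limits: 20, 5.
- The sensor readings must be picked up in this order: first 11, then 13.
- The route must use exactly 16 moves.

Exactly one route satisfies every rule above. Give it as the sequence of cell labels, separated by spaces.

The waypoints must appear in the order 11, 13, with no cell reused.
Route from 8: left to 7, 2× down (reaching 17), left to 16, 3× up (reaching 1), 3× right (reaching 4), down to 9, right to 10, down to 15, 2× left (reaching 13), down to 18 — 16 moves in all.
Check: order respected (11 at step 5, 13 at step 15); 16 moves as required.

8 7 12 17 16 11 6 1 2 3 4 9 10 15 14 13 18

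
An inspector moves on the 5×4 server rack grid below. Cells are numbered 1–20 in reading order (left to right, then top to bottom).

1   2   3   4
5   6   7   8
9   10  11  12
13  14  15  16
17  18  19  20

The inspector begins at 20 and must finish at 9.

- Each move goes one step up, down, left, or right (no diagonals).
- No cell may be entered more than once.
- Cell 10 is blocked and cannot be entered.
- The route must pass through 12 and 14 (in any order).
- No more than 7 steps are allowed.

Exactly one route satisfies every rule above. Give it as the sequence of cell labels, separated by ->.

The budget equals the shortest possible length, so every move has to be on a shortest route through the required cells.
Route from 20: up 2 to 12, left 1 to 11, down 1 to 15, left 2 to 13, up 1 to 9 — 7 moves in all.
Check: all required cells visited; 7 ≤ 7 moves.

20 -> 16 -> 12 -> 11 -> 15 -> 14 -> 13 -> 9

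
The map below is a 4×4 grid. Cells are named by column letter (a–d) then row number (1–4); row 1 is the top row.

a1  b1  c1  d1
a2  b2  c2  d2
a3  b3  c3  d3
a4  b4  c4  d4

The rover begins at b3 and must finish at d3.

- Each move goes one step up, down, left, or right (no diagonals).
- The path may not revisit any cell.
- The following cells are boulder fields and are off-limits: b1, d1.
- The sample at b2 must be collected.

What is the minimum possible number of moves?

4

Any route passes through b2 somewhere between b3 and d3. Summing Manhattan distances along the two legs (b3 → b2 → d3) gives a lower bound of 1 + 3 = 4 moves.
A route of 4 moves achieves this: b3 → b2 → c2 → c3 → d3.
Since 4 matches the lower bound, it is optimal.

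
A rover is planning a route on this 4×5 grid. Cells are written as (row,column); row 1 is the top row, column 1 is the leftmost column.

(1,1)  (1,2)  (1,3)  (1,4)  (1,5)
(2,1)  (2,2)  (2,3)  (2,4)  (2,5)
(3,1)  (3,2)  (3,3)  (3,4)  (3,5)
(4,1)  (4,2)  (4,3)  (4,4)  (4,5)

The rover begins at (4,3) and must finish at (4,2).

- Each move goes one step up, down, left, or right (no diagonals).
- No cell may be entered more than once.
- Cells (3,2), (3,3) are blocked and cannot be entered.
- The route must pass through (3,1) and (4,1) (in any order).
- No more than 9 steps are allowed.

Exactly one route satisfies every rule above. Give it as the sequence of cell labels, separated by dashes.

(4,3) - (4,4) - (3,4) - (2,4) - (2,3) - (2,2) - (2,1) - (3,1) - (4,1) - (4,2)

Any route must reach (3,1) and (4,1) and still end at (4,2) within 9 moves, so the order of the required stops is forced.
Route from (4,3): right to (4,4), 2× up (reaching (2,4)), 3× left (reaching (2,1)), 2× down (reaching (4,1)), right to (4,2) — 9 moves in all.
Check: all required cells visited; 9 ≤ 9 moves.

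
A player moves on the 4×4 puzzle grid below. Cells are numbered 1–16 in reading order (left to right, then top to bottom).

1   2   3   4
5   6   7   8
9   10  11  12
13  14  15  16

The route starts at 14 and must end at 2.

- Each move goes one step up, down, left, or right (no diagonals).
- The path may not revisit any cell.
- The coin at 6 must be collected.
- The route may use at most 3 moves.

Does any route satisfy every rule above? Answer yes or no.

yes

One route that works: 14 → 10 → 6 → 2.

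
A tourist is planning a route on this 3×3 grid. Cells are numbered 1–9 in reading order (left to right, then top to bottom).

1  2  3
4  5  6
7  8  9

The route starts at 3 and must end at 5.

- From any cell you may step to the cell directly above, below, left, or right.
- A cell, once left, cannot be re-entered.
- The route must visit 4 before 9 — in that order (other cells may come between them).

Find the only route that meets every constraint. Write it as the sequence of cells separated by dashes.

The waypoints must appear in the order 4, 9, with no cell reused.
Route from 3: 2× left (reaching 1), 2× down (reaching 7), 2× right (reaching 9), up to 6, left to 5 — 8 moves in all.
Check: order respected (4 at step 3, 9 at step 6).

3 - 2 - 1 - 4 - 7 - 8 - 9 - 6 - 5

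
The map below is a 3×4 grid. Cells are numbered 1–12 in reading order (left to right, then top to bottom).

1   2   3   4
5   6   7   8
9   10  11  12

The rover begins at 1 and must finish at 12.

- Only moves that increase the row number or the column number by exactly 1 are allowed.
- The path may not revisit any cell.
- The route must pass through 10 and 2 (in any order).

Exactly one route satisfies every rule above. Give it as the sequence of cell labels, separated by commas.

Moves only go right or down, so the column and row indices never decrease.
Route from 1: right to 2, 2× down (reaching 10), 2× right (reaching 12) — 5 moves in all.
Check: all required cells visited.

1, 2, 6, 10, 11, 12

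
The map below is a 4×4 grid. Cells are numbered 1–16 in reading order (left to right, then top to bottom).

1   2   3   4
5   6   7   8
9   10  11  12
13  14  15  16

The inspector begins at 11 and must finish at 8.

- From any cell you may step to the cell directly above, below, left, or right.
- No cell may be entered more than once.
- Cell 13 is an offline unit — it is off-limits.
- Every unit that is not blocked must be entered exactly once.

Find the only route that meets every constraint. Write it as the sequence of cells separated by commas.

11, 12, 16, 15, 14, 10, 9, 5, 1, 2, 6, 7, 3, 4, 8

Need to visit all 15 open cells exactly once, starting at 11 and ending at 8.
Route from 11: right 1 to 12, down 1 to 16, left 2 to 14, up 1 to 10, left 1 to 9, up 2 to 1, right 1 to 2, down 1 to 6, right 1 to 7, up 1 to 3, right 1 to 4, down 1 to 8 — 14 moves in all.
Check: all 15 open cells covered.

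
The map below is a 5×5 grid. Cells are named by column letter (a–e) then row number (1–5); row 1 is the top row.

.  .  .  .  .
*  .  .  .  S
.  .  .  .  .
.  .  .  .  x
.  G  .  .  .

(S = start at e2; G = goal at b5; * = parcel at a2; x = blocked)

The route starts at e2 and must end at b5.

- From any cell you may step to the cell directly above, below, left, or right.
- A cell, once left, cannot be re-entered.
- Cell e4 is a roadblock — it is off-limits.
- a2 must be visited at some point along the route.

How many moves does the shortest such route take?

8

Any route passes through a2 somewhere between e2 and b5. Summing Manhattan distances along the two legs (e2 → a2 → b5) gives a lower bound of 4 + 4 = 8 moves.
A route of 8 moves achieves this: e2 → d2 → c2 → b2 → a2 → a3 → a4 → a5 → b5.
Since 8 matches the lower bound, it is optimal.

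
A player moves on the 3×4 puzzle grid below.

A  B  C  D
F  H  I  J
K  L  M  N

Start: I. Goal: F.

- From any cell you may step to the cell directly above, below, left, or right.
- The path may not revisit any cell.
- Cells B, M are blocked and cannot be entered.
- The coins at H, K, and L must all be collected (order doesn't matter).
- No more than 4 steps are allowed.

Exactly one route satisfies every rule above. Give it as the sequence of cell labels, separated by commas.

I, H, L, K, F

Any route must reach H, K, and L and still end at F within 4 moves, so the order of the required stops is forced.
Route from I: left to H, down to L, left to K, up to F — 4 moves in all.
Check: all required cells visited; 4 ≤ 4 moves.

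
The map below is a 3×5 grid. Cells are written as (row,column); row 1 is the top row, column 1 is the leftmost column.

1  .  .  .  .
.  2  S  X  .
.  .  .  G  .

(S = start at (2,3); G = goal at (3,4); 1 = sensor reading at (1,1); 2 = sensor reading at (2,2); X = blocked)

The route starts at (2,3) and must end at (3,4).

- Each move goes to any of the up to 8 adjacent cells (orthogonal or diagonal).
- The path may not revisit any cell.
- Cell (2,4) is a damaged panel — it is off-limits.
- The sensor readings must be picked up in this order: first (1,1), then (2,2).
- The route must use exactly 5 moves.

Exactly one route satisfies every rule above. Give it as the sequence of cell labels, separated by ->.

The waypoints must appear in the order (1,1), (2,2), with no cell reused.
Route from (2,3): up-left 1 to (1,2), left 1 to (1,1), down-right 2 to (3,3), right 1 to (3,4) — 5 moves in all.
Check: order respected (1 at step 2, 2 at step 3); 5 moves as required.

(2,3) -> (1,2) -> (1,1) -> (2,2) -> (3,3) -> (3,4)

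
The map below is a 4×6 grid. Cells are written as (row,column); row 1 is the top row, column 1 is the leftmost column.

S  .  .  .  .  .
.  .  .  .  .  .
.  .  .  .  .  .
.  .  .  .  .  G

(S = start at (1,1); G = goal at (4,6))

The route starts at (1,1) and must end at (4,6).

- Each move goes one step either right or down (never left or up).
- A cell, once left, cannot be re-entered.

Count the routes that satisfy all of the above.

A right/down-only route from (1,1) to (4,6) makes exactly 3 down-moves and 5 right-moves in some order.
With no other constraints that would be C(8,3) = 56 routes.
That gives 56 routes.

56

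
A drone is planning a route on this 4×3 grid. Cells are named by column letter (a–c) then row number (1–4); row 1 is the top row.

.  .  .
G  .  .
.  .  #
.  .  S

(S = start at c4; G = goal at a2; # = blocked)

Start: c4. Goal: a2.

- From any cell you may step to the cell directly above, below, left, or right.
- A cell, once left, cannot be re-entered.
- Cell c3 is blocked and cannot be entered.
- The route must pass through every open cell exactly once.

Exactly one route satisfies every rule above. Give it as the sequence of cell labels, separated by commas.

Need to visit all 11 open cells exactly once, starting at c4 and ending at a2.
Route from c4: 2× left (reaching a4), up to a3, right to b3, up to b2, right to c2, up to c1, 2× left (reaching a1), down to a2 — 10 moves in all.
Check: all 11 open cells covered.

c4, b4, a4, a3, b3, b2, c2, c1, b1, a1, a2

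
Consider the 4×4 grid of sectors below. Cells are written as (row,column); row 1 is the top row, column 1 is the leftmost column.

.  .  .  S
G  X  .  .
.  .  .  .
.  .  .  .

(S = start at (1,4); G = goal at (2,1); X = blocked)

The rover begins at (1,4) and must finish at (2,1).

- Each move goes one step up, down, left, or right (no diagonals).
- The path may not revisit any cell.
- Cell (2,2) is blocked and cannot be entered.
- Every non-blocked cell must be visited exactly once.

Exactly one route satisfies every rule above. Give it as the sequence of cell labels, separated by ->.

Need to visit all 15 open cells exactly once, starting at (1,4) and ending at (2,1).
Cell (4,1) has only two open neighbours ((3,1) and (4,2)), so the path must pass straight through it: one of those is the cell it's entered from and the other is where it exits.
Route from (1,4): down 3 to (4,4), left 3 to (4,1), up 1 to (3,1), right 2 to (3,3), up 2 to (1,3), left 2 to (1,1), down 1 to (2,1) — 14 moves in all.
Check: all 15 open cells covered.

(1,4) -> (2,4) -> (3,4) -> (4,4) -> (4,3) -> (4,2) -> (4,1) -> (3,1) -> (3,2) -> (3,3) -> (2,3) -> (1,3) -> (1,2) -> (1,1) -> (2,1)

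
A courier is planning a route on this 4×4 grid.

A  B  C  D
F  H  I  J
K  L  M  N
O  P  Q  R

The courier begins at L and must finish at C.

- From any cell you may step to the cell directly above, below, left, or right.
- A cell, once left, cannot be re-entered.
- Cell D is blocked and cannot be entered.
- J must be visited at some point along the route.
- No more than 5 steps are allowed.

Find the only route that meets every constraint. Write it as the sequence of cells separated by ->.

L -> M -> N -> J -> I -> C

The budget equals the shortest possible length, so every move has to be on a shortest route through the required cells.
Route from L: 2× right (reaching N), up to J, left to I, up to C — 5 moves in all.
Check: all required cells visited; 5 ≤ 5 moves.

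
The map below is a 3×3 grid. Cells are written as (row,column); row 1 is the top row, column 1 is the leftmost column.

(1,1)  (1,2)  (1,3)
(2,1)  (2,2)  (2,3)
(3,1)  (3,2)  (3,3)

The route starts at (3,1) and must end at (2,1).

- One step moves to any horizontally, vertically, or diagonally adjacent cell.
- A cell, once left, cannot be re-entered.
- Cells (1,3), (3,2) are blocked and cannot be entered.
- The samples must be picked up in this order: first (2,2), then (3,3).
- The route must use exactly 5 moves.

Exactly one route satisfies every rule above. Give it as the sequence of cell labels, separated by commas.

The waypoints must appear in the order (2,2), (3,3), with no cell reused.
Route from (3,1): up-right 1 to (2,2), down-right 1 to (3,3), up 1 to (2,3), up-left 1 to (1,2), down-left 1 to (2,1) — 5 moves in all.
Check: order respected ((2,2) at step 1, (3,3) at step 2); 5 moves as required.

(3,1), (2,2), (3,3), (2,3), (1,2), (2,1)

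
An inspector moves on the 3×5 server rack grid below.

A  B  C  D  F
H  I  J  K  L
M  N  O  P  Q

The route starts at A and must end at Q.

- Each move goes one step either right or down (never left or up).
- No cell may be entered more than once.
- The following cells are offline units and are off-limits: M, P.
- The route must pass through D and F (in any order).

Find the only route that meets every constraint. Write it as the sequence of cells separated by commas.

A, B, C, D, F, L, Q

Moves only go right or down, so the column and row indices never decrease.
Route from A: 4× right (reaching F), 2× down (reaching Q) — 6 moves in all.
Check: all required cells visited.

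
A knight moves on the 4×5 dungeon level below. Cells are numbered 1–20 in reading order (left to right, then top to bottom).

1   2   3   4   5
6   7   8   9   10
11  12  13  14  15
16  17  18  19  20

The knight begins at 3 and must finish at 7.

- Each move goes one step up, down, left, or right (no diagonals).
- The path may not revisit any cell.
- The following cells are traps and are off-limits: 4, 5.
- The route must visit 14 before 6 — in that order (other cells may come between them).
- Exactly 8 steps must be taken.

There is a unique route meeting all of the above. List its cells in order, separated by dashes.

The waypoints must appear in the order 14, 6, with no cell reused.
Route from 3: down to 8, right to 9, down to 14, 3× left (reaching 11), up to 6, right to 7 — 8 moves in all.
Check: order respected (14 at step 3, 6 at step 7); 8 moves as required.

3 - 8 - 9 - 14 - 13 - 12 - 11 - 6 - 7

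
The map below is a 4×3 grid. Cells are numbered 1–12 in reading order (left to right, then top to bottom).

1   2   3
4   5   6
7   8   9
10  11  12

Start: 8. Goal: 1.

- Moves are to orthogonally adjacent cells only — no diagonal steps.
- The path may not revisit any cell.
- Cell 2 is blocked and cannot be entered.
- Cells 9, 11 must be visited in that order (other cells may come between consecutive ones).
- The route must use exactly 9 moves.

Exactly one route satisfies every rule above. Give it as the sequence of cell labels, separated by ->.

8 -> 5 -> 6 -> 9 -> 12 -> 11 -> 10 -> 7 -> 4 -> 1

The waypoints must appear in the order 9, 11, with no cell reused.
Route from 8: up 1 to 5, right 1 to 6, down 2 to 12, left 2 to 10, up 3 to 1 — 9 moves in all.
Check: order respected (9 at step 3, 11 at step 5); 9 moves as required.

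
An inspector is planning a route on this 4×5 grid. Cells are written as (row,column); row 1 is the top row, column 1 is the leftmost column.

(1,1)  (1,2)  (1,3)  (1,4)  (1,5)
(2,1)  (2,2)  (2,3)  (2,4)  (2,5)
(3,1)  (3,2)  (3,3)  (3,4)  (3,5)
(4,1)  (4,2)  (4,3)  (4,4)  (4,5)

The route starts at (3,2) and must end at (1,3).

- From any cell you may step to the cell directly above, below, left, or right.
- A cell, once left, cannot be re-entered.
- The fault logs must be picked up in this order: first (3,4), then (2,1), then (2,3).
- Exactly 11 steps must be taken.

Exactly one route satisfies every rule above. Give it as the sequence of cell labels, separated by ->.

The waypoints must appear in the order (3,4), (2,1), (2,3), with no cell reused.
Route from (3,2): right 2 to (3,4), down 1 to (4,4), left 3 to (4,1), up 2 to (2,1), right 2 to (2,3), up 1 to (1,3) — 11 moves in all.
Check: order respected ((3,4) at step 2, (2,1) at step 8, (2,3) at step 10); 11 moves as required.

(3,2) -> (3,3) -> (3,4) -> (4,4) -> (4,3) -> (4,2) -> (4,1) -> (3,1) -> (2,1) -> (2,2) -> (2,3) -> (1,3)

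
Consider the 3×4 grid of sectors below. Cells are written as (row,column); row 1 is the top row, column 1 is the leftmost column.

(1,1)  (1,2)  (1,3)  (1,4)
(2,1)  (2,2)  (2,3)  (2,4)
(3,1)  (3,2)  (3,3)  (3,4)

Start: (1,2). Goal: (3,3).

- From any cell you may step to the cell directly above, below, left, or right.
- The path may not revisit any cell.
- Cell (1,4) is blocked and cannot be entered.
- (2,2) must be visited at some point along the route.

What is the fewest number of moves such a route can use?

Any route passes through (2,2) somewhere between (1,2) and (3,3). Summing Manhattan distances along the two legs ((1,2) → (2,2) → (3,3)) gives a lower bound of 1 + 2 = 3 moves.
A route of 3 moves achieves this: (1,2) → (2,2) → (3,2) → (3,3).
Since 3 matches the lower bound, it is optimal.

3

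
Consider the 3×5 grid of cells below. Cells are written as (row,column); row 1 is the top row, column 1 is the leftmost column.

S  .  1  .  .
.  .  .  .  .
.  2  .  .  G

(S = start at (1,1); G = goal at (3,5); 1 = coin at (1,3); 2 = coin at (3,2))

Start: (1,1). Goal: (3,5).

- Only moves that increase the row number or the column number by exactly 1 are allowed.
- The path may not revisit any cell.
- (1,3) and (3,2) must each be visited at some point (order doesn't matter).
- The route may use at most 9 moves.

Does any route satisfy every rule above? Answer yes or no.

(3,2) is below but to the left of (1,3): going (1,3) → (3,2) would need a leftward move and (3,2) → (1,3) an upward move, so no right/down-only route can visit both required cells.

no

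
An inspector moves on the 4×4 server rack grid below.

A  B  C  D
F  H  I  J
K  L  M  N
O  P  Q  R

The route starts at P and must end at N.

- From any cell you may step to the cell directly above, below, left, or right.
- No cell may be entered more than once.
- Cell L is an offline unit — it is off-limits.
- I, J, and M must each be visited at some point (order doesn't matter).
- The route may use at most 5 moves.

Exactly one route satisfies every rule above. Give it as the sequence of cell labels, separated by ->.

The budget equals the shortest possible length, so every move has to be on a shortest route through the required cells.
Route from P: right 1 to Q, up 2 to I, right 1 to J, down 1 to N — 5 moves in all.
Check: all required cells visited; 5 ≤ 5 moves.

P -> Q -> M -> I -> J -> N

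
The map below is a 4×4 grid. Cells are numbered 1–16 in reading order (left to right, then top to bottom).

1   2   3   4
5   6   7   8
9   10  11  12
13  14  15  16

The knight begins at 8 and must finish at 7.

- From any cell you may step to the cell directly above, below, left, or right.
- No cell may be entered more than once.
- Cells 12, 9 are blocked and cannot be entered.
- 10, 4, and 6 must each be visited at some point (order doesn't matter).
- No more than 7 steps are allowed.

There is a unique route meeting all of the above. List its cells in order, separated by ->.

8 -> 4 -> 3 -> 2 -> 6 -> 10 -> 11 -> 7

The 7-move cap with required stops at 10, 4, 6 leaves no slack for detours.
Route from 8: up 1 to 4, left 2 to 2, down 2 to 10, right 1 to 11, up 1 to 7 — 7 moves in all.
Check: all required cells visited; 7 ≤ 7 moves.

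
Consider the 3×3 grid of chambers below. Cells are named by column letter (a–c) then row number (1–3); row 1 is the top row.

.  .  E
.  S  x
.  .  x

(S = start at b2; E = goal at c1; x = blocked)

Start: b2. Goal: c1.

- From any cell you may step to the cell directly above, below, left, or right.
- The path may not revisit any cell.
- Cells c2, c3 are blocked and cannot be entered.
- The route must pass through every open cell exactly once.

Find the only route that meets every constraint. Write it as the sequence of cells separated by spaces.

b2 b3 a3 a2 a1 b1 c1

Need to visit all 7 open cells exactly once, starting at b2 and ending at c1.
Cell a1 has only two open neighbours (a2 and b1), so the path must pass straight through it: one of those is the cell it's entered from and the other is where it exits.
Route from b2: down 1 to b3, left 1 to a3, up 2 to a1, right 2 to c1 — 6 moves in all.
Check: all 7 open cells covered.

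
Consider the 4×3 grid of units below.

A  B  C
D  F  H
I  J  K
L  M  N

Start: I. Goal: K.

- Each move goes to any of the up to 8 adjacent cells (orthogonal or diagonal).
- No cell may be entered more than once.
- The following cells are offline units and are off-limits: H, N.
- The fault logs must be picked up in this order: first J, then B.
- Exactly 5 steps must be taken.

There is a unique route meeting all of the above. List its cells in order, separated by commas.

I, J, D, B, F, K

The waypoints must appear in the order J, B, with no cell reused.
Route from I: right to J, up-left to D, up-right to B, down to F, down-right to K — 5 moves in all.
Check: order respected (J at step 1, B at step 3); 5 moves as required.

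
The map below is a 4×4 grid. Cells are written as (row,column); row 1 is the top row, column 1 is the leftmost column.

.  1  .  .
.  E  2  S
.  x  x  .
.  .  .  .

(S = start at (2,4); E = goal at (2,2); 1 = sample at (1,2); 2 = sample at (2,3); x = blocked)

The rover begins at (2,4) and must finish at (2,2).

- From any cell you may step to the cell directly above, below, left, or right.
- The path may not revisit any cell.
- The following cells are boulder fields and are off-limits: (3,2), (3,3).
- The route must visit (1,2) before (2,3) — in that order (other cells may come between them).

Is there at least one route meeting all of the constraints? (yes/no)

One route that works: (2,4) → (3,4) → (4,4) → (4,3) → (4,2) → (4,1) → (3,1) → (2,1) → (1,1) → (1,2) → (1,3) → (2,3) → (2,2).

yes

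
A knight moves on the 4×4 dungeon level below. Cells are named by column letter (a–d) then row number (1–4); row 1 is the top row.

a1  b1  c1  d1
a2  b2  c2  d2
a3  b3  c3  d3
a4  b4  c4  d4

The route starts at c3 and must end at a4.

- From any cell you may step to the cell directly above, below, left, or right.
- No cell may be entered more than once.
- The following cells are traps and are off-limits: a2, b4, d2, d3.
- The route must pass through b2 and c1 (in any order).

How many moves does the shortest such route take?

7

Any route passes through b2 and c1 in some order between c3 and a4. Summing Manhattan distances along each leg and taking the cheapest ordering (c3 → c1 → b2 → a4) gives a lower bound of 2 + 2 + 3 = 7 moves.
A route of 7 moves achieves this: c3 → c2 → c1 → b1 → b2 → b3 → a3 → a4.
Since 7 matches the lower bound, it is optimal.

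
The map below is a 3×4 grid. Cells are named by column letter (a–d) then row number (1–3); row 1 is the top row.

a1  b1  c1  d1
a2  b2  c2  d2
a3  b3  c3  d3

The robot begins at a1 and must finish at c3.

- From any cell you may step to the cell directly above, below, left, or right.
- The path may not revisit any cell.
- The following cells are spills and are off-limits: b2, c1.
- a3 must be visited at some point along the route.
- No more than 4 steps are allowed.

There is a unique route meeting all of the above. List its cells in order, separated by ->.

Any route must reach a3 and still end at c3 within 4 moves, so the order of the required stops is forced.
Route from a1: down 2 to a3, right 2 to c3 — 4 moves in all.
Check: all required cells visited; 4 ≤ 4 moves.

a1 -> a2 -> a3 -> b3 -> c3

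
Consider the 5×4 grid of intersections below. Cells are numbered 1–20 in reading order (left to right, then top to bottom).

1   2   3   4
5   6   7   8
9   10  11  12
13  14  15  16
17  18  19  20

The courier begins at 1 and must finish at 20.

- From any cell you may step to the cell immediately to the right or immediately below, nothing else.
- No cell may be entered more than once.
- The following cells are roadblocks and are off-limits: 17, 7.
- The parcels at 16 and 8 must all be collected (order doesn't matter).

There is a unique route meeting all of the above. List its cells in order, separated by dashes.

Moves only go right or down, so the column and row indices never decrease.
Route from 1: 3× right (reaching 4), 4× down (reaching 20) — 7 moves in all.
Check: all required cells visited.

1 - 2 - 3 - 4 - 8 - 12 - 16 - 20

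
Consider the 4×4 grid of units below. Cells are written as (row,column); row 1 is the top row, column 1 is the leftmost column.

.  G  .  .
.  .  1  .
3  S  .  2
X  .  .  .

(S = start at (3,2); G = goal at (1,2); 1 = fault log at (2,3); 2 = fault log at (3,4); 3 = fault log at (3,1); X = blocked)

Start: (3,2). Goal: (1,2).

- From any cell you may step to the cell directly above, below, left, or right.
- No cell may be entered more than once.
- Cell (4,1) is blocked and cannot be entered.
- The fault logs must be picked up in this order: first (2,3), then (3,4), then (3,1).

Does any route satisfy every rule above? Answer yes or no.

Ignoring the required order, 2 revisit-free routes from (3,2) to (1,2) pass through all of (2,3), (3,4), and (3,1); the waypoint orders that occur are (3,1) → (2,3) → (3,4) (2) — never (2,3) → (3,4) → (3,1).

no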